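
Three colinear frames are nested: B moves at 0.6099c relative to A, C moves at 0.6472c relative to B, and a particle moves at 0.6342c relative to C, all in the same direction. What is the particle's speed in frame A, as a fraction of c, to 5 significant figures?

u ≈ 0.97703c

Compose boost 2: (0.6472 + 0.6099)/(1 + 0.6472×0.6099) = 1.2571/1.394727 = 0.9013232
Compose boost 3: (0.6342 + 0.9013232)/(1 + 0.6342×0.9013232) = 1.535523/1.571619 = 0.97703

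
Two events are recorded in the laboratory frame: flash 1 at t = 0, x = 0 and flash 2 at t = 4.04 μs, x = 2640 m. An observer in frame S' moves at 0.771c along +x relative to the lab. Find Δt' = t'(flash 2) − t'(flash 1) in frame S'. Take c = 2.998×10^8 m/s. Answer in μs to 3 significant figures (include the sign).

γ = 1/√(1 − 0.771²) = 1.5703
Δt' = γ(Δt − vΔx/c²) = 1.5703 × (4.04 μs − 0.771×2640 m / (2.998×10^8 m/s))
= 1.5703 × (-2.7493 μs) = -4.32 μs

Δt' ≈ -4.32 μs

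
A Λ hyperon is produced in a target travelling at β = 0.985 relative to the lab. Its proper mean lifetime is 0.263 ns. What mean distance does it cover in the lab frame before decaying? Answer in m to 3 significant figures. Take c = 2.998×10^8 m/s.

γ = 1/√(1 − 0.985²) = 5.7953
Dilated lifetime: Δt = γτ₀ = 5.7953 × 0.263 ns = 1.5242 ns
d = vΔt = 0.985c × 1.5242 ns = 2.9530×10^8 m/s × 1.5242×10^-9 s = 0.450 m

d ≈ 0.450 m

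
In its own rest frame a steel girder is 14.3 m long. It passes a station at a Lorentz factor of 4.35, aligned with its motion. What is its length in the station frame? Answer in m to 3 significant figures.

γ = 4.35 (given)
Length contraction: L = L₀/γ = 14.3/4.35 = 3.29 m

L ≈ 3.29 m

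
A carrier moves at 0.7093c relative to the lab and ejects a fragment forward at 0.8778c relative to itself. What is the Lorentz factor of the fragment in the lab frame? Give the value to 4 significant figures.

γ ≈ 4.805

u_lab = (0.8778 + 0.7093)/(1 + 0.8778×0.7093) = 1.5871/1.622624 = 0.9781073
γ = 1/√(1 − 0.9781073²) = 4.805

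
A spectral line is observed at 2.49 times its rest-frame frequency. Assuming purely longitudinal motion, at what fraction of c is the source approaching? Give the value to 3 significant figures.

f_obs/f_src = √((1+β)/(1−β)) = 2.49  ⇒  (1+β)/(1−β) = 6.2001
β = |1 − D²|/(1 + D²) = |1 − 6.2001|/(1 + 6.2001) = 0.722

β ≈ 0.722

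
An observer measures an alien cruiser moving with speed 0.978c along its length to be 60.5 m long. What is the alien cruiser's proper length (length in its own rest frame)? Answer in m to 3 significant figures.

γ = 1/√(1 − 0.978²) = 4.7938
L₀ = γL = 4.7938 × 60.5 = 290 m

L₀ ≈ 290 m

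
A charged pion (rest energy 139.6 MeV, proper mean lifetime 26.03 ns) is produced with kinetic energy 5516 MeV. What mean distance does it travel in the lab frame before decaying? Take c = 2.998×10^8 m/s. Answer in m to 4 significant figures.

γ = 1 + K/(m₀c²) = 1 + 5516/139.6 = 40.5129
β = √(1 − 1/γ²) = 0.999695
Dilated lifetime: γτ₀ = 40.5129 × 26.03 ns = 1054.55 ns
d = βc·γτ₀ = 0.999695 × (2.998×10^8 m/s) × 1.05455×10^-6 s = 316.1 m

d ≈ 316.1 m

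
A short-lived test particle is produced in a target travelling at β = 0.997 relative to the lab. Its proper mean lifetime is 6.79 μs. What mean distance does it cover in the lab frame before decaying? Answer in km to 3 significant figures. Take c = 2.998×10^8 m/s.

γ = 1/√(1 − 0.997²) = 12.920
Dilated lifetime: Δt = γτ₀ = 12.920 × 6.79 μs = 87.724 μs
d = vΔt = 0.997c × 87.724 μs = 2.9890×10^8 m/s × 8.7724×10^-5 s = 26.2 km

d ≈ 26.2 km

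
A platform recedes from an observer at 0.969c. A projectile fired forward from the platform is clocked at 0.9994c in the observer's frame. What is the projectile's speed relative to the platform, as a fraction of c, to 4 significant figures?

Inverse velocity addition: u' = (u − v)/(1 − uv/c²)
= (0.9994 − 0.969)/(1 − 0.9994×0.969) = 0.03040/0.0315814 = 0.9626

u' ≈ 0.9626c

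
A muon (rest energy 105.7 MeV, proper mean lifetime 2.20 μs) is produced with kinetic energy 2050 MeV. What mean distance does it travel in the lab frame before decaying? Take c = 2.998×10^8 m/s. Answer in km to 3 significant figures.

γ = 1 + K/(m₀c²) = 1 + 2050/105.7 = 20.395
β = √(1 − 1/γ²) = 0.99880
Dilated lifetime: γτ₀ = 20.395 × 2.20 μs = 44.868 μs
d = βc·γτ₀ = 0.99880 × (2.998×10^8 m/s) × 4.4868×10^-5 s = 13.4 km

d ≈ 13.4 km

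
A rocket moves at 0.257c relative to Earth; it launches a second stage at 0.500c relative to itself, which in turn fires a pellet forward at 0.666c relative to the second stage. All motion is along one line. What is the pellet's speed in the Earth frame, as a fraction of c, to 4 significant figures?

Compose boost 2: (0.500 + 0.257)/(1 + 0.500×0.257) = 0.7570/1.12850 = 0.670802
Compose boost 3: (0.666 + 0.670802)/(1 + 0.666×0.670802) = 1.33680/1.44675 = 0.9240

u ≈ 0.9240c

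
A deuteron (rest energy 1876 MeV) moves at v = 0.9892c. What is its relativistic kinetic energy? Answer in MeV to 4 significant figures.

γ = 1/√(1 − 0.9892²) = 6.82258
K = (γ − 1)m₀c² = (6.82258 − 1) × 1876 MeV = 5.82258 × 1876 MeV = 10920 MeV

K ≈ 10920 MeV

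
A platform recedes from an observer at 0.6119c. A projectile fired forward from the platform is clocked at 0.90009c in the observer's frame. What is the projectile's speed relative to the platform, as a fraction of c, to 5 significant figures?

Inverse velocity addition: u' = (u − v)/(1 − uv/c²)
= (0.90009 − 0.6119)/(1 − 0.90009×0.6119) = 0.28819/0.4492349 = 0.64151

u' ≈ 0.64151c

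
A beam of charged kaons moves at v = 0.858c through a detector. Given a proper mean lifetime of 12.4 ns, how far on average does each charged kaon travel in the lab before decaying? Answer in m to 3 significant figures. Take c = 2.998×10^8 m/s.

γ = 1/√(1 − 0.858²) = 1.9469
Dilated lifetime: Δt = γτ₀ = 1.9469 × 12.4 ns = 24.141 ns
d = vΔt = 0.858c × 24.141 ns = 2.5723×10^8 m/s × 2.4141×10^-8 s = 6.21 m

d ≈ 6.21 m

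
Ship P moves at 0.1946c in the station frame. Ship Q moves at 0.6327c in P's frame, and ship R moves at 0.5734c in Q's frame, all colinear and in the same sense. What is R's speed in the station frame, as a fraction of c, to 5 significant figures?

Compose boost 2: (0.6327 + 0.1946)/(1 + 0.6327×0.1946) = 0.82730/1.123123 = 0.7366065
Compose boost 3: (0.5734 + 0.7366065)/(1 + 0.5734×0.7366065) = 1.310006/1.422370 = 0.92100

u ≈ 0.92100c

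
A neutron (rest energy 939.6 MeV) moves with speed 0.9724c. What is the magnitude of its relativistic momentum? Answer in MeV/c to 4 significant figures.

γ = 1/√(1 − 0.9724²) = 4.28596
p = γβm₀c = 4.28596 × 0.9724 × 939.6 MeV/c = 3916 MeV/c

p ≈ 3916 MeV/c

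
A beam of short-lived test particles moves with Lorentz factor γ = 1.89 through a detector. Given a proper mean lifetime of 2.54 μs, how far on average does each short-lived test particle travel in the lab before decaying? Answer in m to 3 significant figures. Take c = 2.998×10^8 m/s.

β = √(1 − 1/γ²) = √(1 − 1/1.89²) = 0.84856
Dilated lifetime: Δt = γτ₀ = 1.89 × 2.54 μs = 4.8006 μs
d = vΔt = 0.84856c × 4.8006 μs = 2.5440×10^8 m/s × 4.8006×10^-6 s = 1220 m

d ≈ 1220 m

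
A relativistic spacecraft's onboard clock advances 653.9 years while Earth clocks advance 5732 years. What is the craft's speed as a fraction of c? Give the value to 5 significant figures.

γ = Δt/τ₀ = 5732/653.9 = 8.765866
β = √(1 − 1/γ²) = √(1 − 1/8.765866²) = 0.99347

β ≈ 0.99347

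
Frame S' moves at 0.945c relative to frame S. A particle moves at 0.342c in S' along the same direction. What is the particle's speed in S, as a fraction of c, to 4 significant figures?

Relativistic velocity addition: u = (u' + v)/(1 + u'v/c²)
= (0.342 + 0.945)/(1 + 0.342×0.945) = 1.287/1.32319 = 0.9726

u ≈ 0.9726c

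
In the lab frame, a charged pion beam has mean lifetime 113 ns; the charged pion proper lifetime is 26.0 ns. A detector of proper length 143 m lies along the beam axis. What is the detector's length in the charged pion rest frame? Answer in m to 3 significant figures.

L ≈ 32.9 m

Time dilation ⇒ γ = Δt/τ₀ = 113/26.0 = 4.3462
Length contraction: L = L₀/γ = 143/4.3462 = 32.9 m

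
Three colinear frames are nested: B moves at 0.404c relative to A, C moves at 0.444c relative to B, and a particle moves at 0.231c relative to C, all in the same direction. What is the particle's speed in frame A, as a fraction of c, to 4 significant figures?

u ≈ 0.8147c

Compose boost 2: (0.444 + 0.404)/(1 + 0.444×0.404) = 0.8480/1.17938 = 0.719024
Compose boost 3: (0.231 + 0.719024)/(1 + 0.231×0.719024) = 0.950024/1.16609 = 0.8147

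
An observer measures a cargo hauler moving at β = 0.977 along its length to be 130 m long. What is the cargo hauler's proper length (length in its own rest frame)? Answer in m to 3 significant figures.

L₀ ≈ 610 m

γ = 1/√(1 − 0.977²) = 4.6896
L₀ = γL = 4.6896 × 130 = 610 m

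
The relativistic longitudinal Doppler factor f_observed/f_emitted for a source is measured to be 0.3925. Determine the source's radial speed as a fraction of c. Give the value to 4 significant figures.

β ≈ 0.7330

f_obs/f_src = √((1−β)/(1+β)) = 0.3925  ⇒  (1−β)/(1+β) = 0.154056
β = |1 − D²|/(1 + D²) = |1 − 0.154056|/(1 + 0.154056) = 0.7330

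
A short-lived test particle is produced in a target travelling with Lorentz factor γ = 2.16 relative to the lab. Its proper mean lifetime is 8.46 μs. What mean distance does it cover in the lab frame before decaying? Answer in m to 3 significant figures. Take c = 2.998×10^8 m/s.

β = √(1 − 1/γ²) = √(1 − 1/2.16²) = 0.88638
Dilated lifetime: Δt = γτ₀ = 2.16 × 8.46 μs = 18.274 μs
d = vΔt = 0.88638c × 18.274 μs = 2.6574×10^8 m/s × 1.8274×10^-5 s = 4860 m

d ≈ 4860 m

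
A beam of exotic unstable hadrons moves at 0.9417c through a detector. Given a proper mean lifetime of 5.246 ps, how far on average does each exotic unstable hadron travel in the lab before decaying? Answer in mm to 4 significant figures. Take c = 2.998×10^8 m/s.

d ≈ 4.402 mm

γ = 1/√(1 − 0.9417²) = 2.97218
Dilated lifetime: Δt = γτ₀ = 2.97218 × 5.246 ps = 15.5920 ps
d = vΔt = 0.9417c × 15.5920 ps = 2.82322×10^8 m/s × 1.55920×10^-11 s = 4.402 mm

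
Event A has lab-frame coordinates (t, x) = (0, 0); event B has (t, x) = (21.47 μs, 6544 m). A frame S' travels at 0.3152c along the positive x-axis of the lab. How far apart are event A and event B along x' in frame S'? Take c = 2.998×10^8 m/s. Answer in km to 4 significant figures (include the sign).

γ = 1/√(1 − 0.3152²) = 1.05371
Δx' = γ(Δx − vΔt) = 1.05371 × (6544 m − 0.3152×(2.998×10^8 m/s)×21.47×10^-6 s)
= 1.05371 × (4515.15 m) = 4.758 km

Δx' ≈ 4.758 km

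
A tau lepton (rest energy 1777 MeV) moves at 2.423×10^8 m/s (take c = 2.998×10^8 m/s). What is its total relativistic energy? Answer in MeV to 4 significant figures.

E ≈ 3017 MeV

β = v/c = 2.423×10^8 / 2.998×10^8 = 0.808205
γ = 1/√(1 − 0.808205²) = 1.69808
E = γm₀c² = 1.69808 × 1777 MeV = 3017 MeV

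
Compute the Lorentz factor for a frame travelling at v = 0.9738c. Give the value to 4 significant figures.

γ = 1/√(1 − β²) = 1/√(1 − 0.9738²) = 1/√(0.0517136) = 4.397

γ ≈ 4.397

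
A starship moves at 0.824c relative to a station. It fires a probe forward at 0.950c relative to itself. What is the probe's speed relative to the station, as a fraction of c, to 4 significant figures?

Relativistic velocity addition: u = (u' + v)/(1 + u'v/c²)
= (0.950 + 0.824)/(1 + 0.950×0.824) = 1.774/1.78280 = 0.9951

u ≈ 0.9951c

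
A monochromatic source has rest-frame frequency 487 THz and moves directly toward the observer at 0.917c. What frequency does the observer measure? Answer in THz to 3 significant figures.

Relativistic Doppler: f_obs = f_src √((1+β)/(1−β))
= 487 × √(1.9170/0.083000) = 487 × 4.8059 = 2340 THz

f_obs ≈ 2340 THz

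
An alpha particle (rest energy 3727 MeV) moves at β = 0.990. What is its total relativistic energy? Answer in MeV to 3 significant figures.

E ≈ 26400 MeV

γ = 1/√(1 − 0.990²) = 7.0888
E = γm₀c² = 7.0888 × 3727 MeV = 26400 MeV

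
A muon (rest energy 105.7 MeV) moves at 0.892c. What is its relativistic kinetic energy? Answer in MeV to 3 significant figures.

γ = 1/√(1 − 0.892²) = 2.2122
K = (γ − 1)m₀c² = (2.2122 − 1) × 105.7 MeV = 1.2122 × 105.7 MeV = 128 MeV

K ≈ 128 MeV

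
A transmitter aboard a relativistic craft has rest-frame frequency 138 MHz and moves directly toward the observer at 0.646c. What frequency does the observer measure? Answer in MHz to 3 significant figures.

Relativistic Doppler: f_obs = f_src √((1+β)/(1−β))
= 138 × √(1.6460/0.35400) = 138 × 2.1563 = 298 MHz

f_obs ≈ 298 MHz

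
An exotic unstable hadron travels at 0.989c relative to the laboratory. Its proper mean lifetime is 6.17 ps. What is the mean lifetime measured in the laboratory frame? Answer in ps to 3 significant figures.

Δt ≈ 41.7 ps

γ = 1/√(1 − 0.989²) = 6.7606
Time dilation: Δt = γτ₀ = 6.7606 × 6.17 ps = 41.7 ps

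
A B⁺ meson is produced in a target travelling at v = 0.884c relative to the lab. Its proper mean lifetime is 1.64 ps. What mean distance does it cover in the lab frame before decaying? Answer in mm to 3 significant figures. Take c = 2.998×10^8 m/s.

d ≈ 0.930 mm

γ = 1/√(1 − 0.884²) = 2.1391
Dilated lifetime: Δt = γτ₀ = 2.1391 × 1.64 ps = 3.5081 ps
d = vΔt = 0.884c × 3.5081 ps = 2.6502×10^8 m/s × 3.5081×10^-12 s = 0.930 mm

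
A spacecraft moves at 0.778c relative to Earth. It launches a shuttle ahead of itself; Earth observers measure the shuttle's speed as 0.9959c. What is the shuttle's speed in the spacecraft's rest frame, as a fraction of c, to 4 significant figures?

u' ≈ 0.9676c

Inverse velocity addition: u' = (u − v)/(1 − uv/c²)
= (0.9959 − 0.778)/(1 − 0.9959×0.778) = 0.2179/0.225190 = 0.9676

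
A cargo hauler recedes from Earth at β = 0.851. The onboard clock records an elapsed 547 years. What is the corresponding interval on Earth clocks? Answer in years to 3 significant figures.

Δt ≈ 1040 years

γ = 1/√(1 − 0.851²) = 1.9042
Time dilation: Δt = γτ₀ = 1.9042 × 547 years = 1040 years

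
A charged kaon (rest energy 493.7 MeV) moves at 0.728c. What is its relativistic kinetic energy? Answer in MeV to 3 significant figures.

K ≈ 226 MeV

γ = 1/√(1 − 0.728²) = 1.4586
K = (γ − 1)m₀c² = (1.4586 − 1) × 493.7 MeV = 0.45863 × 493.7 MeV = 226 MeV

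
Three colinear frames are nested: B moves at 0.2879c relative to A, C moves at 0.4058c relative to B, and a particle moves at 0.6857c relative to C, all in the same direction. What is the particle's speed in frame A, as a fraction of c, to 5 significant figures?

u ≈ 0.91649c

Compose boost 2: (0.4058 + 0.2879)/(1 + 0.4058×0.2879) = 0.69370/1.116830 = 0.6211331
Compose boost 3: (0.6857 + 0.6211331)/(1 + 0.6857×0.6211331) = 1.306833/1.425911 = 0.91649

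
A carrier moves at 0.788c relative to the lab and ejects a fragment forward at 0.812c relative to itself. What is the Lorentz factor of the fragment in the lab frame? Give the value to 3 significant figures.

u_lab = (0.812 + 0.788)/(1 + 0.812×0.788) = 1.600/1.63986 = 0.975695
γ = 1/√(1 − 0.975695²) = 4.56

γ ≈ 4.56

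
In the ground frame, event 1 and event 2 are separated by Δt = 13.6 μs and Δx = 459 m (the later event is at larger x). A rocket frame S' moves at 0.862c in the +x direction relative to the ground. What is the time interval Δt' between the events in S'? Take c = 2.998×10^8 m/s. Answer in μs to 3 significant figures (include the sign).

Δt' ≈ 24.2 μs

γ = 1/√(1 − 0.862²) = 1.9727
Δt' = γ(Δt − vΔx/c²) = 1.9727 × (13.6 μs − 0.862×459 m / (2.998×10^8 m/s))
= 1.9727 × (12.280 μs) = 24.2 μs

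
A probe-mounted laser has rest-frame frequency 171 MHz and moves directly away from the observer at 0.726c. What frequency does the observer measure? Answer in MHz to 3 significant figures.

Relativistic Doppler: f_obs = f_src √((1−β)/(1+β))
= 171 × √(0.27400/1.7260) = 171 × 0.39843 = 68.1 MHz

f_obs ≈ 68.1 MHz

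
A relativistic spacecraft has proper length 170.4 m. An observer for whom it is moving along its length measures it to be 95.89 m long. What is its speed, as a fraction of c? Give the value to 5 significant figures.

γ = L₀/L = 170.4/95.89 = 1.777036
β = √(1 − 1/γ²) = 0.82664

β ≈ 0.82664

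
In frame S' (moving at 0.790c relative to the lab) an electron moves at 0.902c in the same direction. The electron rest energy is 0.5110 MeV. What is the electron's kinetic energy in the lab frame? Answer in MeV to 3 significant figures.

K ≈ 2.80 MeV

u_lab = (0.902 + 0.790)/(1 + 0.902×0.790) = 0.987983
γ = 1/√(1 − 0.987983²) = 6.4699
K = (γ − 1)m₀c² = (6.4699 − 1) × 0.5110 = 5.4699 × 0.5110 = 2.80 MeV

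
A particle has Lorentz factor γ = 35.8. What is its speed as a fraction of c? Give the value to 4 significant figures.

β ≈ 0.9996

β = √(1 − 1/γ²) = √(1 − 1/35.8²) = √(0.999220) = 0.9996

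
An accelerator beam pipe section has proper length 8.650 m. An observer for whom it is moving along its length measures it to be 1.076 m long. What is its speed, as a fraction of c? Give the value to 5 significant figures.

γ = L₀/L = 8.650/1.076 = 8.039033
β = √(1 − 1/γ²) = 0.99223

β ≈ 0.99223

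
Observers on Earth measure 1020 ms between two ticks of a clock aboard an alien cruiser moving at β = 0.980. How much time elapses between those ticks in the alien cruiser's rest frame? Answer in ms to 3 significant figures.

τ₀ ≈ 203 ms

γ = 1/√(1 − 0.980²) = 5.0252
Proper time: τ₀ = Δt/γ = 1020/5.0252 = 203 ms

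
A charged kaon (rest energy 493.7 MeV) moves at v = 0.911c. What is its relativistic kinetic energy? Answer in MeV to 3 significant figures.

γ = 1/√(1 − 0.911²) = 2.4248
K = (γ − 1)m₀c² = (2.4248 − 1) × 493.7 MeV = 1.4248 × 493.7 MeV = 703 MeV

K ≈ 703 MeV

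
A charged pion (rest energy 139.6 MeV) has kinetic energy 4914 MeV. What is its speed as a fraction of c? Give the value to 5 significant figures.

β ≈ 0.99962

γ = 1 + K/(m₀c²) = 1 + 4914/139.6 = 36.20057
β = √(1 − 1/γ²) = 0.99962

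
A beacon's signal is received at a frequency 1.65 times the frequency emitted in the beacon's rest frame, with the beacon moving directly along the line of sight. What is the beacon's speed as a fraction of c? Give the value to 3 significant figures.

f_obs/f_src = √((1+β)/(1−β)) = 1.65  ⇒  (1+β)/(1−β) = 2.7225
β = |1 − D²|/(1 + D²) = |1 − 2.7225|/(1 + 2.7225) = 0.463

β ≈ 0.463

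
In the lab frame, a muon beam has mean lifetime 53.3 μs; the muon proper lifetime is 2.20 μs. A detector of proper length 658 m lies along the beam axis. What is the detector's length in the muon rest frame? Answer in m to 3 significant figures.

Time dilation ⇒ γ = Δt/τ₀ = 53.3/2.20 = 24.227
Length contraction: L = L₀/γ = 658/24.227 = 27.2 m

L ≈ 27.2 m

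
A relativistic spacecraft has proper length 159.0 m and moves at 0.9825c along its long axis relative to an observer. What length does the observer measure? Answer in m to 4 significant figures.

γ = 1/√(1 − 0.9825²) = 5.36876
Length contraction: L = L₀/γ = 159.0/5.36876 = 29.62 m

L ≈ 29.62 m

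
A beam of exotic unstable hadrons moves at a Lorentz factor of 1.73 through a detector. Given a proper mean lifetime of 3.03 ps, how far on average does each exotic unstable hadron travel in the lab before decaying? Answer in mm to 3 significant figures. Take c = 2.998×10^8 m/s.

d ≈ 1.28 mm

β = √(1 − 1/γ²) = √(1 − 1/1.73²) = 0.81601
Dilated lifetime: Δt = γτ₀ = 1.73 × 3.03 ps = 5.2419 ps
d = vΔt = 0.81601c × 5.2419 ps = 2.4464×10^8 m/s × 5.2419×10^-12 s = 1.28 mm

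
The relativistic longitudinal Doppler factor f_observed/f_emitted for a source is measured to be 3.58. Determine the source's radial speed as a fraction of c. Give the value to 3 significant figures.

f_obs/f_src = √((1+β)/(1−β)) = 3.58  ⇒  (1+β)/(1−β) = 12.816
β = |1 − D²|/(1 + D²) = |1 − 12.816|/(1 + 12.816) = 0.855

β ≈ 0.855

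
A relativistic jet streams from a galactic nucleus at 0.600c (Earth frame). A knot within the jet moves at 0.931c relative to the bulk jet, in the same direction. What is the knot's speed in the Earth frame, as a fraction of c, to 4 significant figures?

u ≈ 0.9823c

Relativistic velocity addition: u = (u' + v)/(1 + u'v/c²)
= (0.931 + 0.600)/(1 + 0.931×0.600) = 1.531/1.55860 = 0.9823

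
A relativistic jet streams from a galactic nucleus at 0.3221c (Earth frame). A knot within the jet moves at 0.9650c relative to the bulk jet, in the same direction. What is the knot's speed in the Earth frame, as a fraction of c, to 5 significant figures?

Relativistic velocity addition: u = (u' + v)/(1 + u'v/c²)
= (0.9650 + 0.3221)/(1 + 0.9650×0.3221) = 1.2871/1.310827 = 0.98190

u ≈ 0.98190c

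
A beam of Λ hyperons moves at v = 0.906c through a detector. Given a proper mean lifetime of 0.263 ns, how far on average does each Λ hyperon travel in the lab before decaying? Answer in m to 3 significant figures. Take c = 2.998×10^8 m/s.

γ = 1/√(1 − 0.906²) = 2.3625
Dilated lifetime: Δt = γτ₀ = 2.3625 × 0.263 ns = 0.62134 ns
d = vΔt = 0.906c × 0.62134 ns = 2.7162×10^8 m/s × 6.2134×10^-10 s = 0.169 m

d ≈ 0.169 m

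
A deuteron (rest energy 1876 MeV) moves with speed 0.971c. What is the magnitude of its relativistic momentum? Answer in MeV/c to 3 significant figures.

p ≈ 7620 MeV/c

γ = 1/√(1 − 0.971²) = 4.1827
p = γβm₀c = 4.1827 × 0.971 × 1876 MeV/c = 7620 MeV/c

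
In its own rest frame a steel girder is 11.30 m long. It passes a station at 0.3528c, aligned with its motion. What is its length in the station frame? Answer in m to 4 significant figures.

L ≈ 10.57 m

γ = 1/√(1 − 0.3528²) = 1.06872
Length contraction: L = L₀/γ = 11.30/1.06872 = 10.57 m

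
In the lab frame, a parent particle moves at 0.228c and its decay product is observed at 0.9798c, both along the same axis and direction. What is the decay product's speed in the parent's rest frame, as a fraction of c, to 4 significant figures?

u' ≈ 0.9681c

Inverse velocity addition: u' = (u − v)/(1 − uv/c²)
= (0.9798 − 0.228)/(1 − 0.9798×0.228) = 0.7518/0.776606 = 0.9681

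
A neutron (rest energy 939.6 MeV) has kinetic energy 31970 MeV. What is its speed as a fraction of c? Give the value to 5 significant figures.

γ = 1 + K/(m₀c²) = 1 + 31970/939.6 = 35.02512
β = √(1 − 1/γ²) = 0.99959

β ≈ 0.99959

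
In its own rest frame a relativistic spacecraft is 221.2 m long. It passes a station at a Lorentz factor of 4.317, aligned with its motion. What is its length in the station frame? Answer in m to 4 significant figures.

L ≈ 51.24 m

γ = 4.317 (given)
Length contraction: L = L₀/γ = 221.2/4.317 = 51.24 m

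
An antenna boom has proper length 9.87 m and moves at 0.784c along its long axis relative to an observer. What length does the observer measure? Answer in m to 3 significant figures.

γ = 1/√(1 − 0.784²) = 1.6109
Length contraction: L = L₀/γ = 9.87/1.6109 = 6.13 m

L ≈ 6.13 m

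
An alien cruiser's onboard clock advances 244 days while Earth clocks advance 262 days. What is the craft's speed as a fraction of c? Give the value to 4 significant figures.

γ = Δt/τ₀ = 262/244 = 1.07377
β = √(1 − 1/γ²) = √(1 − 1/1.07377²) = 0.3643

β ≈ 0.3643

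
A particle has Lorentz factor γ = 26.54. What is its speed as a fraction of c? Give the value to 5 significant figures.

β ≈ 0.99929

β = √(1 − 1/γ²) = √(1 − 1/26.54²) = √(0.9985803) = 0.99929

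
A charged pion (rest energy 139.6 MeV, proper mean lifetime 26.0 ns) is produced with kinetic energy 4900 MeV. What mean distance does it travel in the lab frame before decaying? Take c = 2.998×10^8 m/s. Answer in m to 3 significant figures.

γ = 1 + K/(m₀c²) = 1 + 4900/139.6 = 36.100
β = √(1 − 1/γ²) = 0.99962
Dilated lifetime: γτ₀ = 36.100 × 26.0 ns = 938.61 ns
d = βc·γτ₀ = 0.99962 × (2.998×10^8 m/s) × 9.3861×10^-7 s = 281 m

d ≈ 281 m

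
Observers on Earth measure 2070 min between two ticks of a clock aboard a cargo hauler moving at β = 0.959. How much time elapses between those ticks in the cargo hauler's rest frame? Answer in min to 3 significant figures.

γ = 1/√(1 − 0.959²) = 3.5285
Proper time: τ₀ = Δt/γ = 2070/3.5285 = 587 min

τ₀ ≈ 587 min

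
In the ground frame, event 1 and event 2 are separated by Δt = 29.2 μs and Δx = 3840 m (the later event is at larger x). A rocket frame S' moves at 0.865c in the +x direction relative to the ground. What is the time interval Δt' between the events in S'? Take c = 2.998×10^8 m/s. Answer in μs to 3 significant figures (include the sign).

Δt' ≈ 36.1 μs

γ = 1/√(1 − 0.865²) = 1.9929
Δt' = γ(Δt − vΔx/c²) = 1.9929 × (29.2 μs − 0.865×3840 m / (2.998×10^8 m/s))
= 1.9929 × (18.121 μs) = 36.1 μs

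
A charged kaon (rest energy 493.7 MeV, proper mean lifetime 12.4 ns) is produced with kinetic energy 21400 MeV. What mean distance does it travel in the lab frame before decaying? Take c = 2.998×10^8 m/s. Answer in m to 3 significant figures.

d ≈ 165 m

γ = 1 + K/(m₀c²) = 1 + 21400/493.7 = 44.346
β = √(1 − 1/γ²) = 0.99975
Dilated lifetime: γτ₀ = 44.346 × 12.4 ns = 549.89 ns
d = βc·γτ₀ = 0.99975 × (2.998×10^8 m/s) × 5.4989×10^-7 s = 165 m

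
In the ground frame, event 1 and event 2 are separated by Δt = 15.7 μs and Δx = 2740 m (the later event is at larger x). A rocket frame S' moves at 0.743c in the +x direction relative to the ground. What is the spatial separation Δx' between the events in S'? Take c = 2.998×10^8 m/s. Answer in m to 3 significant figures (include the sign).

γ = 1/√(1 − 0.743²) = 1.4941
Δx' = γ(Δx − vΔt) = 1.4941 × (2740 m − 0.743×(2.998×10^8 m/s)×15.7×10^-6 s)
= 1.4941 × (-757.20 m) = -1130 m

Δx' ≈ -1130 m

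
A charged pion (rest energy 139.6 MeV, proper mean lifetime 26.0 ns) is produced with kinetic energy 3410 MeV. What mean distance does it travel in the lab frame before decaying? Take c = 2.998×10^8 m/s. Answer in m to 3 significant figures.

γ = 1 + K/(m₀c²) = 1 + 3410/139.6 = 25.427
β = √(1 − 1/γ²) = 0.99923
Dilated lifetime: γτ₀ = 25.427 × 26.0 ns = 661.10 ns
d = βc·γτ₀ = 0.99923 × (2.998×10^8 m/s) × 6.6110×10^-7 s = 198 m

d ≈ 198 m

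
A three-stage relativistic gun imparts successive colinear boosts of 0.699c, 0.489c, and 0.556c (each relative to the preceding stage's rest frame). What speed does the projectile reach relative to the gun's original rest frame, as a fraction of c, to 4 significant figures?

u ≈ 0.9659c

Compose boost 2: (0.489 + 0.699)/(1 + 0.489×0.699) = 1.188/1.34181 = 0.885371
Compose boost 3: (0.556 + 0.885371)/(1 + 0.556×0.885371) = 1.44137/1.49227 = 0.9659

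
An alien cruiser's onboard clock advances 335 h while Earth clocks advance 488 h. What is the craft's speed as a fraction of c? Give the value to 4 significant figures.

β ≈ 0.7272

γ = Δt/τ₀ = 488/335 = 1.45672
β = √(1 − 1/γ²) = √(1 − 1/1.45672²) = 0.7272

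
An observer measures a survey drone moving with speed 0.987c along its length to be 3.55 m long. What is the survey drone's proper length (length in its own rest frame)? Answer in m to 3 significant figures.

γ = 1/√(1 − 0.987²) = 6.2220
L₀ = γL = 6.2220 × 3.55 = 22.1 m

L₀ ≈ 22.1 m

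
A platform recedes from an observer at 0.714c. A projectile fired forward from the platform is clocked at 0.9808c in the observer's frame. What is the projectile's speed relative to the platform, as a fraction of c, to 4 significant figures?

u' ≈ 0.8902c

Inverse velocity addition: u' = (u − v)/(1 − uv/c²)
= (0.9808 − 0.714)/(1 − 0.9808×0.714) = 0.2668/0.299709 = 0.8902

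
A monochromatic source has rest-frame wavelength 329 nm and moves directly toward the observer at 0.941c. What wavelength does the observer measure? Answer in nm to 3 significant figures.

λ_obs ≈ 57.4 nm

Relativistic Doppler: λ_obs = λ_src √((1−β)/(1+β))
= 329 × √(0.059000/1.9410) = 329 × 0.17435 = 57.4 nm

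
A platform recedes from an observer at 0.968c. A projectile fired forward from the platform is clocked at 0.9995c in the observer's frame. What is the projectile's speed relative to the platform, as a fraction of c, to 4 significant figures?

u' ≈ 0.9697c

Inverse velocity addition: u' = (u − v)/(1 − uv/c²)
= (0.9995 − 0.968)/(1 − 0.9995×0.968) = 0.03150/0.0324840 = 0.9697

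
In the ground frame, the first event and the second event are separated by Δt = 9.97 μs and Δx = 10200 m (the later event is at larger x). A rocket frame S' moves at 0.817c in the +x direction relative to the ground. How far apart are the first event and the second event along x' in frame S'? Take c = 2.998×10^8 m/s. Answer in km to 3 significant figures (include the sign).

Δx' ≈ 13.5 km

γ = 1/√(1 − 0.817²) = 1.7342
Δx' = γ(Δx − vΔt) = 1.7342 × (10200 m − 0.817×(2.998×10^8 m/s)×9.97×10^-6 s)
= 1.7342 × (7758.0 m) = 13.5 km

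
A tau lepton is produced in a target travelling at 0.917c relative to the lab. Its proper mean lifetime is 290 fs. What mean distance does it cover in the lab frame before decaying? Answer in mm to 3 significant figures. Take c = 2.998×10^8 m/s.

γ = 1/√(1 − 0.917²) = 2.5070
Dilated lifetime: Δt = γτ₀ = 2.5070 × 290 fs = 727.02 fs
d = vΔt = 0.917c × 727.02 fs = 2.7492×10^8 m/s × 7.2702×10^-13 s = 0.200 mm

d ≈ 0.200 mm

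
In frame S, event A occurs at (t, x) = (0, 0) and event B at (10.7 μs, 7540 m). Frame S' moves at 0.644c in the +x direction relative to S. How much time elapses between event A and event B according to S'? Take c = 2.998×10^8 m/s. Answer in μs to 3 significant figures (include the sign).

γ = 1/√(1 − 0.644²) = 1.3071
Δt' = γ(Δt − vΔx/c²) = 1.3071 × (10.7 μs − 0.644×7540 m / (2.998×10^8 m/s))
= 1.3071 × (-5.4967 μs) = -7.18 μs

Δt' ≈ -7.18 μs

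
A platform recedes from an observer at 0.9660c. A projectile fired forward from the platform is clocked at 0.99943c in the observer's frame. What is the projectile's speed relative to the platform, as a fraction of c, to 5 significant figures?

u' ≈ 0.96757c

Inverse velocity addition: u' = (u − v)/(1 − uv/c²)
= (0.99943 − 0.9660)/(1 − 0.99943×0.9660) = 0.033430/0.03455062 = 0.96757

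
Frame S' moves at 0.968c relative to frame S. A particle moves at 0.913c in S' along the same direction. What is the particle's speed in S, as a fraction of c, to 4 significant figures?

Relativistic velocity addition: u = (u' + v)/(1 + u'v/c²)
= (0.913 + 0.968)/(1 + 0.913×0.968) = 1.881/1.88378 = 0.9985

u ≈ 0.9985c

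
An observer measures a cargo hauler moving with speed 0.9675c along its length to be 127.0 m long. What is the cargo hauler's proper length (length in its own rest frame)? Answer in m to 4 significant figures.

L₀ ≈ 502.2 m

γ = 1/√(1 − 0.9675²) = 3.95459
L₀ = γL = 3.95459 × 127.0 = 502.2 m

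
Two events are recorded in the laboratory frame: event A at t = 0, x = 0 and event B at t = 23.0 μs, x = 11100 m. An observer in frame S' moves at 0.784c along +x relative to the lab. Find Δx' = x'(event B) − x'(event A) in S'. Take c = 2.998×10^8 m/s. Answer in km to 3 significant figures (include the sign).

γ = 1/√(1 − 0.784²) = 1.6109
Δx' = γ(Δx − vΔt) = 1.6109 × (11100 m − 0.784×(2.998×10^8 m/s)×23.0×10^-6 s)
= 1.6109 × (5694.0 m) = 9.17 km

Δx' ≈ 9.17 km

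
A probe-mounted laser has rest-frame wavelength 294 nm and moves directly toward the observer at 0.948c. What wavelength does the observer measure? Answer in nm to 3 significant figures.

Relativistic Doppler: λ_obs = λ_src √((1−β)/(1+β))
= 294 × √(0.052000/1.9480) = 294 × 0.16338 = 48.0 nm

λ_obs ≈ 48.0 nm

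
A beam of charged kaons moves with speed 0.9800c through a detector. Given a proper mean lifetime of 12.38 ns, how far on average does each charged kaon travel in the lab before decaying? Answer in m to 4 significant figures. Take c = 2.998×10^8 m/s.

γ = 1/√(1 − 0.9800²) = 5.02519
Dilated lifetime: Δt = γτ₀ = 5.02519 × 12.38 ns = 62.2118 ns
d = vΔt = 0.9800c × 62.2118 ns = 2.93804×10^8 m/s × 6.22118×10^-8 s = 18.28 m

d ≈ 18.28 m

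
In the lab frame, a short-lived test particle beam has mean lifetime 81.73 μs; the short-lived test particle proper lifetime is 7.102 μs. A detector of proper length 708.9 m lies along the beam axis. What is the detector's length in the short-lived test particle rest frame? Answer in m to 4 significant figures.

Time dilation ⇒ γ = Δt/τ₀ = 81.73/7.102 = 11.5080
Length contraction: L = L₀/γ = 708.9/11.5080 = 61.60 m

L ≈ 61.60 m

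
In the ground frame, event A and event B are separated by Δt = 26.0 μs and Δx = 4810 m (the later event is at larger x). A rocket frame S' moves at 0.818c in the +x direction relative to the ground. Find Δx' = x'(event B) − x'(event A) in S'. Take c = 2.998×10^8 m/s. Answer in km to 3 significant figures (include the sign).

Δx' ≈ -2.72 km

γ = 1/√(1 − 0.818²) = 1.7385
Δx' = γ(Δx − vΔt) = 1.7385 × (4810 m − 0.818×(2.998×10^8 m/s)×26.0×10^-6 s)
= 1.7385 × (-1566.1 m) = -2.72 km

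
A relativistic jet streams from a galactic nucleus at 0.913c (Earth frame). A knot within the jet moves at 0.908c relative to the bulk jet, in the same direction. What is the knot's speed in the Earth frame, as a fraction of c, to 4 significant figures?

u ≈ 0.9956c

Relativistic velocity addition: u = (u' + v)/(1 + u'v/c²)
= (0.908 + 0.913)/(1 + 0.908×0.913) = 1.821/1.82900 = 0.9956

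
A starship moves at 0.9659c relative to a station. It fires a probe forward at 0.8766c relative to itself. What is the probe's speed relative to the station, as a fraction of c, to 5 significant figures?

u ≈ 0.99772c

Relativistic velocity addition: u = (u' + v)/(1 + u'v/c²)
= (0.8766 + 0.9659)/(1 + 0.8766×0.9659) = 1.8425/1.846708 = 0.99772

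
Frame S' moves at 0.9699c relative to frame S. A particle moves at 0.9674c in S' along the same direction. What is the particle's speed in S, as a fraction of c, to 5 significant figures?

Relativistic velocity addition: u = (u' + v)/(1 + u'v/c²)
= (0.9674 + 0.9699)/(1 + 0.9674×0.9699) = 1.9373/1.938281 = 0.99949

u ≈ 0.99949c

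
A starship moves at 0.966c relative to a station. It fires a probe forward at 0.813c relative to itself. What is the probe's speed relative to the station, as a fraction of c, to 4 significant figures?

u ≈ 0.9964c

Relativistic velocity addition: u = (u' + v)/(1 + u'v/c²)
= (0.813 + 0.966)/(1 + 0.813×0.966) = 1.779/1.78536 = 0.9964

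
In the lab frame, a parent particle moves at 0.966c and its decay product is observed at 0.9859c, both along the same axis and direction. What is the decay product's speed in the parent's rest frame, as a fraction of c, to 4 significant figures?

Inverse velocity addition: u' = (u − v)/(1 − uv/c²)
= (0.9859 − 0.966)/(1 − 0.9859×0.966) = 0.01990/0.0476206 = 0.4179

u' ≈ 0.4179c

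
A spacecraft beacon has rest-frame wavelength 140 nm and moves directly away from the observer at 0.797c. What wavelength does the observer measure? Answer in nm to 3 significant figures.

Relativistic Doppler: λ_obs = λ_src √((1+β)/(1−β))
= 140 × √(1.7970/0.20300) = 140 × 2.9753 = 417 nm

λ_obs ≈ 417 nm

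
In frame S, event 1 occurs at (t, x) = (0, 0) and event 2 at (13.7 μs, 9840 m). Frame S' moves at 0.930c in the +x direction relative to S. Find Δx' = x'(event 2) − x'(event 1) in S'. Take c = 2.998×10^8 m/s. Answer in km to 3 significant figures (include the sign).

γ = 1/√(1 − 0.930²) = 2.7206
Δx' = γ(Δx − vΔt) = 2.7206 × (9840 m − 0.930×(2.998×10^8 m/s)×13.7×10^-6 s)
= 2.7206 × (6020.2 m) = 16.4 km

Δx' ≈ 16.4 km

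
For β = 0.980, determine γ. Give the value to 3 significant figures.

γ ≈ 5.03

γ = 1/√(1 − β²) = 1/√(1 − 0.980²) = 1/√(0.039600) = 5.03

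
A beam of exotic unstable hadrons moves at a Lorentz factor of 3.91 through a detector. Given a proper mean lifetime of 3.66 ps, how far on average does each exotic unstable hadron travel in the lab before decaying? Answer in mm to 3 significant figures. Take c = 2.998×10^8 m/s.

d ≈ 4.15 mm

β = √(1 − 1/γ²) = √(1 − 1/3.91²) = 0.96674
Dilated lifetime: Δt = γτ₀ = 3.91 × 3.66 ps = 14.311 ps
d = vΔt = 0.96674c × 14.311 ps = 2.8983×10^8 m/s × 1.4311×10^-11 s = 4.15 mm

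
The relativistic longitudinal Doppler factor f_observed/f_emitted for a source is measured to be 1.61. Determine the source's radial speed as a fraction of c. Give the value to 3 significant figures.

f_obs/f_src = √((1+β)/(1−β)) = 1.61  ⇒  (1+β)/(1−β) = 2.5921
β = |1 − D²|/(1 + D²) = |1 − 2.5921|/(1 + 2.5921) = 0.443

β ≈ 0.443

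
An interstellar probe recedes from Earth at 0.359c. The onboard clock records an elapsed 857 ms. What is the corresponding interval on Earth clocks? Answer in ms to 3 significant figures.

Δt ≈ 918 ms

γ = 1/√(1 − 0.359²) = 1.0714
Time dilation: Δt = γτ₀ = 1.0714 × 857 ms = 918 ms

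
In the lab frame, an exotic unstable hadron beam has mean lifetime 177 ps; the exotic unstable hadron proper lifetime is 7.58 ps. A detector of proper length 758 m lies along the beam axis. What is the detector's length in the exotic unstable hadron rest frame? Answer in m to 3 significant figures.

Time dilation ⇒ γ = Δt/τ₀ = 177/7.58 = 23.351
Length contraction: L = L₀/γ = 758/23.351 = 32.5 m

L ≈ 32.5 m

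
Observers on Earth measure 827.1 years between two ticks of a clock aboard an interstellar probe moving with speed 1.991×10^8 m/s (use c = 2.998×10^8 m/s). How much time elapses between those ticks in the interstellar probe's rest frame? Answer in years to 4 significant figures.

β = v/c = 1.991×10^8 / 2.998×10^8 = 0.664109
γ = 1/√(1 − 0.664109²) = 1.33755
Proper time: τ₀ = Δt/γ = 827.1/1.33755 = 618.4 years

τ₀ ≈ 618.4 years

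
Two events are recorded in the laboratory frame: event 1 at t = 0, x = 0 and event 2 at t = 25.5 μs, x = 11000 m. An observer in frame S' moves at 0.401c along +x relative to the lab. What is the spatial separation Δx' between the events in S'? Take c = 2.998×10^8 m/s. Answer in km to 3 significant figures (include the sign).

γ = 1/√(1 − 0.401²) = 1.0916
Δx' = γ(Δx − vΔt) = 1.0916 × (11000 m − 0.401×(2.998×10^8 m/s)×25.5×10^-6 s)
= 1.0916 × (7934.4 m) = 8.66 km

Δx' ≈ 8.66 km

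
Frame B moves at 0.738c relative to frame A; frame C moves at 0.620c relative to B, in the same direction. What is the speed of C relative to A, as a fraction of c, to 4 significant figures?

Compose boost 2: (0.620 + 0.738)/(1 + 0.620×0.738) = 1.358/1.45756 = 0.9317

u ≈ 0.9317c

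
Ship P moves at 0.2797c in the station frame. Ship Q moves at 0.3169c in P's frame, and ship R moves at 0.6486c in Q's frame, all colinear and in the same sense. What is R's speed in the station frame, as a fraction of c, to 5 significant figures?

Compose boost 2: (0.3169 + 0.2797)/(1 + 0.3169×0.2797) = 0.59660/1.088637 = 0.5480248
Compose boost 3: (0.6486 + 0.5480248)/(1 + 0.6486×0.5480248) = 1.196625/1.355449 = 0.88283

u ≈ 0.88283c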